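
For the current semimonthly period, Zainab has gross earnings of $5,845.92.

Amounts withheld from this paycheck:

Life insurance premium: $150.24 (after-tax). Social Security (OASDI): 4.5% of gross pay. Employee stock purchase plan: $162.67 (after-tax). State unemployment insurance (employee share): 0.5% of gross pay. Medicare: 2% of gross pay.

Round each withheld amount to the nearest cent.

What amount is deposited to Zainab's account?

Social Security (OASDI): $5,845.92 × 0.045 = $263.07
Medicare: $5,845.92 × 0.02 = $116.92
State unemployment insurance (employee share): $5,845.92 × 0.005 = $29.23
Life insurance premium: $150.24
Employee stock purchase plan: $162.67
Total deductions = $263.07 + $116.92 + $29.23 + $150.24 + $162.67 = $722.13
Net pay = $5,845.92 − $722.13 = $5,123.79

$5,123.79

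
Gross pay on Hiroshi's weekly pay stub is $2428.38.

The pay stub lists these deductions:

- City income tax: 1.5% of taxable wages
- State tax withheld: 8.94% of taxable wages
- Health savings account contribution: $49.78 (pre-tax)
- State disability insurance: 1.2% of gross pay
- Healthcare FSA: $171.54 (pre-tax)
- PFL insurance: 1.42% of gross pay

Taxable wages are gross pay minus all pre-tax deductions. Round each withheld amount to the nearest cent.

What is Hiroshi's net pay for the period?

$1913.02

Healthcare FSA: $171.54
Health savings account contribution: $49.78
Pre-tax total = $171.54 + $49.78 = $221.32
Taxable wages = $2428.38 − $221.32 = $2207.06
State tax withheld: $2207.06 × 0.0894 = $197.31
City income tax: $2207.06 × 0.015 = $33.11
PFL insurance: $2428.38 × 0.0142 = $34.48
State disability insurance: $2428.38 × 0.012 = $29.14
Total deductions = $171.54 + $49.78 + $197.31 + $33.11 + $34.48 + $29.14 = $515.36
Net pay = $2428.38 − $515.36 = $1913.02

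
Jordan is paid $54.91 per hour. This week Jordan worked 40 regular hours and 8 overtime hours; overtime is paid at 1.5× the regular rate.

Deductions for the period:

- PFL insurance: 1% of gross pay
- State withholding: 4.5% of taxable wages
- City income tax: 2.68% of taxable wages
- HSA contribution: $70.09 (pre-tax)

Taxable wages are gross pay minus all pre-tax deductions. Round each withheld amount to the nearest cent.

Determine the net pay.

Regular pay: 40 × $54.91 = $2,196.40
Overtime pay: 8 × $54.91 × 1.5 = $658.92
Gross pay = $2,196.40 + $658.92 = $2,855.32
HSA contribution: $70.09
Taxable wages = $2,855.32 − $70.09 = $2,785.23
State withholding: $2,785.23 × 0.045 = $125.34
City income tax: $2,785.23 × 0.0268 = $74.64
PFL insurance: $2,855.32 × 0.01 = $28.55
Total deductions = $70.09 + $125.34 + $74.64 + $28.55 = $298.62
Net pay = $2,855.32 − $298.62 = $2,556.70

$2,556.70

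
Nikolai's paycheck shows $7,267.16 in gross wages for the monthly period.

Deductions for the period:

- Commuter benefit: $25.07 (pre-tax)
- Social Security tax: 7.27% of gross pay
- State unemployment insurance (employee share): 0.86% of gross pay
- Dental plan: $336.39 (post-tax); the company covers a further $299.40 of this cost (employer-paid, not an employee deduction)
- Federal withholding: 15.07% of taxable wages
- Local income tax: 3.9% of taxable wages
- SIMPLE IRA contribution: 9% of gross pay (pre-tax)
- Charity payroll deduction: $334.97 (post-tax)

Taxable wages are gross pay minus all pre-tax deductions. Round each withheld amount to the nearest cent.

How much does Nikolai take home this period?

$4,076.12

SIMPLE IRA contribution: $7,267.16 × 0.09 = $654.04
Commuter benefit: $25.07
Pre-tax total = $654.04 + $25.07 = $679.11
Taxable wages = $7,267.16 − $679.11 = $6,588.05
Federal withholding: $6,588.05 × 0.1507 = $992.82
Local income tax: $6,588.05 × 0.039 = $256.93
State unemployment insurance (employee share): $7,267.16 × 0.0086 = $62.50
Social Security tax: $7,267.16 × 0.0727 = $528.32
Dental plan: $336.39
Charity payroll deduction: $334.97
(Employer's $299.40 toward dental plan is not withheld from the employee.)
Total deductions = $654.04 + $25.07 + $992.82 + $256.93 + $62.50 + $528.32 + $336.39 + $334.97 = $3,191.04
Net pay = $7,267.16 − $3,191.04 = $4,076.12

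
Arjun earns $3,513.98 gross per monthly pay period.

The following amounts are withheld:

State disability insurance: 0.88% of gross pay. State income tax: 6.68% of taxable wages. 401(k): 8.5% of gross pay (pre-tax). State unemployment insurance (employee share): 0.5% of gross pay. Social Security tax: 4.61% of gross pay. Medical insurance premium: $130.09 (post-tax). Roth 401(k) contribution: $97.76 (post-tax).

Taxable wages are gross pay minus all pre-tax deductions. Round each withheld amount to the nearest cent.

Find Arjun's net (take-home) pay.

401(k): $3,513.98 × 0.085 = $298.69
Taxable wages = $3,513.98 − $298.69 = $3,215.29
State income tax: $3,215.29 × 0.0668 = $214.78
State unemployment insurance (employee share): $3,513.98 × 0.005 = $17.57
Social Security tax: $3,513.98 × 0.0461 = $161.99
State disability insurance: $3,513.98 × 0.0088 = $30.92
Medical insurance premium: $130.09
Roth 401(k) contribution: $97.76
Total deductions = $298.69 + $214.78 + $17.57 + $161.99 + $30.92 + $130.09 + $97.76 = $951.80
Net pay = $3,513.98 − $951.80 = $2,562.18

$2,562.18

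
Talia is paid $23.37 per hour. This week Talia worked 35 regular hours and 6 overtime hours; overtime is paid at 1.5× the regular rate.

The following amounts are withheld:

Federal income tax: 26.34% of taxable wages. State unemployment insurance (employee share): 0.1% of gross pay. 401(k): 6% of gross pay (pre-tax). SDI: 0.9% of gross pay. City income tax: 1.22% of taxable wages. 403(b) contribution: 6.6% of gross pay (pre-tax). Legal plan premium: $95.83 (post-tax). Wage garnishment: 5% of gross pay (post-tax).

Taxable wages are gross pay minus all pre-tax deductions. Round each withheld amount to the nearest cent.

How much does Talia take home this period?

$493.51

Regular pay: 35 × $23.37 = $817.95
Overtime pay: 6 × $23.37 × 1.5 = $210.33
Gross pay = $817.95 + $210.33 = $1028.28
401(k): $1028.28 × 0.06 = $61.70
403(b) contribution: $1028.28 × 0.066 = $67.87
Pre-tax total = $61.70 + $67.87 = $129.57
Taxable wages = $1028.28 − $129.57 = $898.71
Federal income tax: $898.71 × 0.2634 = $236.72
City income tax: $898.71 × 0.0122 = $10.96
State unemployment insurance (employee share): $1028.28 × 0.001 = $1.03
SDI: $1028.28 × 0.009 = $9.25
Legal plan premium: $95.83
Wage garnishment: $1028.28 × 0.05 = $51.41
Total deductions = $61.70 + $67.87 + $236.72 + $10.96 + $1.03 + $9.25 + $95.83 + $51.41 = $534.77
Net pay = $1028.28 − $534.77 = $493.51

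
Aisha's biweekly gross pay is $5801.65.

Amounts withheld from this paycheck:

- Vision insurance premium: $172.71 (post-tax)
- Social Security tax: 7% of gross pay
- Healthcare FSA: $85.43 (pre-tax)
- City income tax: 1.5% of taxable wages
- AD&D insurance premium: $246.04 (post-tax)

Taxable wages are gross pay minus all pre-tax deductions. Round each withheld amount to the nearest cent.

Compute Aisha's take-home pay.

$4805.61

Healthcare FSA: $85.43
Taxable wages = $5801.65 − $85.43 = $5716.22
City income tax: $5716.22 × 0.015 = $85.74
Social Security tax: $5801.65 × 0.07 = $406.12
Vision insurance premium: $172.71
AD&D insurance premium: $246.04
Total deductions = $85.43 + $85.74 + $406.12 + $172.71 + $246.04 = $996.04
Net pay = $5801.65 − $996.04 = $4805.61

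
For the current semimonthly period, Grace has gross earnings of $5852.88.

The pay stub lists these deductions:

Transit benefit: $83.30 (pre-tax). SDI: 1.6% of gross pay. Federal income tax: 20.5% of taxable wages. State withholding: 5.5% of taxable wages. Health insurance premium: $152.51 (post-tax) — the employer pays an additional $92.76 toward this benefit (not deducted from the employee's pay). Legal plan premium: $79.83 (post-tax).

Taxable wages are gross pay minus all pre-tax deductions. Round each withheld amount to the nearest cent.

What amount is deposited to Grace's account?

$3943.50

Transit benefit: $83.30
Taxable wages = $5852.88 − $83.30 = $5769.58
Federal income tax: $5769.58 × 0.205 = $1182.76
State withholding: $5769.58 × 0.055 = $317.33
SDI: $5852.88 × 0.016 = $93.65
Health insurance premium: $152.51
Legal plan premium: $79.83
(Employer's $92.76 toward health insurance premium is not withheld from the employee.)
Total deductions = $83.30 + $1182.76 + $317.33 + $93.65 + $152.51 + $79.83 = $1909.38
Net pay = $5852.88 − $1909.38 = $3943.50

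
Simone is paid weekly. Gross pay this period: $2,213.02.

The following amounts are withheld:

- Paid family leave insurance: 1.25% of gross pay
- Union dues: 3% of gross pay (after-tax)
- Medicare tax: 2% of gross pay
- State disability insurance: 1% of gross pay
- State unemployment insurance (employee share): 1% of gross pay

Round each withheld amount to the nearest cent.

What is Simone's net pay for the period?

$2,030.45

State unemployment insurance (employee share): $2,213.02 × 0.01 = $22.13
State disability insurance: $2,213.02 × 0.01 = $22.13
Medicare tax: $2,213.02 × 0.02 = $44.26
Paid family leave insurance: $2,213.02 × 0.0125 = $27.66
Union dues: $2,213.02 × 0.03 = $66.39
Total deductions = $22.13 + $22.13 + $44.26 + $27.66 + $66.39 = $182.57
Net pay = $2,213.02 − $182.57 = $2,030.45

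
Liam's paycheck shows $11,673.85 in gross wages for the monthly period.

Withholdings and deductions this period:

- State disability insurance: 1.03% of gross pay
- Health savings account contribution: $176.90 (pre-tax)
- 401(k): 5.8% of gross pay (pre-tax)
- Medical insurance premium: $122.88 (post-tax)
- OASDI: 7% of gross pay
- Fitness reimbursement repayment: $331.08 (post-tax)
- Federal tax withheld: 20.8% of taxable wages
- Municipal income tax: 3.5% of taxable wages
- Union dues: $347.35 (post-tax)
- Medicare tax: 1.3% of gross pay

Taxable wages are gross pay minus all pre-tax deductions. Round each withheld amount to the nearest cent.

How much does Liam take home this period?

$6,300.16

Health savings account contribution: $176.90
401(k): $11,673.85 × 0.058 = $677.08
Pre-tax total = $176.90 + $677.08 = $853.98
Taxable wages = $11,673.85 − $853.98 = $10,819.87
Federal tax withheld: $10,819.87 × 0.208 = $2,250.53
Municipal income tax: $10,819.87 × 0.035 = $378.70
OASDI: $11,673.85 × 0.07 = $817.17
State disability insurance: $11,673.85 × 0.0103 = $120.24
Medicare tax: $11,673.85 × 0.013 = $151.76
Union dues: $347.35
Medical insurance premium: $122.88
Fitness reimbursement repayment: $331.08
Total deductions = $176.90 + $677.08 + $2,250.53 + $378.70 + $817.17 + $120.24 + $151.76 + $347.35 + $122.88 + $331.08 = $5,373.69
Net pay = $11,673.85 − $5,373.69 = $6,300.16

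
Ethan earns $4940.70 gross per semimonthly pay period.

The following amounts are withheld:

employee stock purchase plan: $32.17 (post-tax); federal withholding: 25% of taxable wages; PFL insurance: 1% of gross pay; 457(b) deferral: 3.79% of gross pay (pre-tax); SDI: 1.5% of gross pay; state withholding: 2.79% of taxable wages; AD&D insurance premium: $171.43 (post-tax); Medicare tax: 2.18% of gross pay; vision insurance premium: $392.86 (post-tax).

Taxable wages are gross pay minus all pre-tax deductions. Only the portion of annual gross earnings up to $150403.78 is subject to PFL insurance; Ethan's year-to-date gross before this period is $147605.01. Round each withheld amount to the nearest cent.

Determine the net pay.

457(b) deferral: $4940.70 × 0.0379 = $187.25
Taxable wages = $4940.70 − $187.25 = $4753.45
Federal withholding: $4753.45 × 0.25 = $1188.36
State withholding: $4753.45 × 0.0279 = $132.62
SDI: $4940.70 × 0.015 = $74.11
PFL insurance: only $150403.78 − $147605.01 = $2798.77 of this check is subject → $2798.77 × 0.01 = $27.99
Medicare tax: $4940.70 × 0.0218 = $107.71
AD&D insurance premium: $171.43
Vision insurance premium: $392.86
Employee stock purchase plan: $32.17
Total deductions = $187.25 + $1188.36 + $132.62 + $74.11 + $27.99 + $107.71 + $171.43 + $392.86 + $32.17 = $2314.50
Net pay = $4940.70 − $2314.50 = $2626.20

$2626.20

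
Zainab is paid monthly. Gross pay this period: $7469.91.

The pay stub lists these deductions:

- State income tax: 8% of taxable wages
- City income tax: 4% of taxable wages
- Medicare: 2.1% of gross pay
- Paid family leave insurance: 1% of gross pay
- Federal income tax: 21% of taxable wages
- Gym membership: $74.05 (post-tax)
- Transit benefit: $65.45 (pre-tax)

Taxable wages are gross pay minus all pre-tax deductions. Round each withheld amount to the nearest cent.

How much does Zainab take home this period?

$4655.36

Transit benefit: $65.45
Taxable wages = $7469.91 − $65.45 = $7404.46
State income tax: $7404.46 × 0.08 = $592.36
City income tax: $7404.46 × 0.04 = $296.18
Federal income tax: $7404.46 × 0.21 = $1554.94
Paid family leave insurance: $7469.91 × 0.01 = $74.70
Medicare: $7469.91 × 0.021 = $156.87
Gym membership: $74.05
Total deductions = $65.45 + $592.36 + $296.18 + $1554.94 + $74.70 + $156.87 + $74.05 = $2814.55
Net pay = $7469.91 − $2814.55 = $4655.36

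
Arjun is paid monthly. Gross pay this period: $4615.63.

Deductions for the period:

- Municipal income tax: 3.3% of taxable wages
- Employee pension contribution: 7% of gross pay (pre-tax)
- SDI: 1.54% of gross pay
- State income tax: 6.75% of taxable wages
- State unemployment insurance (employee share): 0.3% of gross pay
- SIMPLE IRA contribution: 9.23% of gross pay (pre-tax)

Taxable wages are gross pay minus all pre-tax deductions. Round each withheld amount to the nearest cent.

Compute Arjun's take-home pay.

Employee pension contribution: $4615.63 × 0.07 = $323.09
SIMPLE IRA contribution: $4615.63 × 0.0923 = $426.02
Pre-tax total = $323.09 + $426.02 = $749.11
Taxable wages = $4615.63 − $749.11 = $3866.52
Municipal income tax: $3866.52 × 0.033 = $127.60
State income tax: $3866.52 × 0.0675 = $260.99
State unemployment insurance (employee share): $4615.63 × 0.003 = $13.85
SDI: $4615.63 × 0.0154 = $71.08
Total deductions = $323.09 + $426.02 + $127.60 + $260.99 + $13.85 + $71.08 = $1222.63
Net pay = $4615.63 − $1222.63 = $3393.00

$3393.00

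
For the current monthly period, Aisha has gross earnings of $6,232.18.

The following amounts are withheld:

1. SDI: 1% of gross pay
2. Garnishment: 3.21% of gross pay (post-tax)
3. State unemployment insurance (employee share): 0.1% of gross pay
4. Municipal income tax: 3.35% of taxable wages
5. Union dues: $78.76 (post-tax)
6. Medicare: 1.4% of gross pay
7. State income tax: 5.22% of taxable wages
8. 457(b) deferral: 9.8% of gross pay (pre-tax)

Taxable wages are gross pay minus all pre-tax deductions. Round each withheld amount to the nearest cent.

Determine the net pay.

$4,705.06

457(b) deferral: $6,232.18 × 0.098 = $610.75
Taxable wages = $6,232.18 − $610.75 = $5,621.43
Municipal income tax: $5,621.43 × 0.0335 = $188.32
State income tax: $5,621.43 × 0.0522 = $293.44
State unemployment insurance (employee share): $6,232.18 × 0.001 = $6.23
SDI: $6,232.18 × 0.01 = $62.32
Medicare: $6,232.18 × 0.014 = $87.25
Union dues: $78.76
Garnishment: $6,232.18 × 0.0321 = $200.05
Total deductions = $610.75 + $188.32 + $293.44 + $6.23 + $62.32 + $87.25 + $78.76 + $200.05 = $1,527.12
Net pay = $6,232.18 − $1,527.12 = $4,705.06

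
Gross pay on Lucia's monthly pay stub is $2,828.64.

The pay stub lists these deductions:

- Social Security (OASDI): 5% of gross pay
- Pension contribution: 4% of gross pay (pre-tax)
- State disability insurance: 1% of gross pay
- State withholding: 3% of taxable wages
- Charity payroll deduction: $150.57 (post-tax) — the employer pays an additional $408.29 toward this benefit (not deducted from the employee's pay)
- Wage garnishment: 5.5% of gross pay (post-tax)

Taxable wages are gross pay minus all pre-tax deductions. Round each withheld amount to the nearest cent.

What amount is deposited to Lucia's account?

Pension contribution: $2,828.64 × 0.04 = $113.15
Taxable wages = $2,828.64 − $113.15 = $2,715.49
State withholding: $2,715.49 × 0.03 = $81.46
State disability insurance: $2,828.64 × 0.01 = $28.29
Social Security (OASDI): $2,828.64 × 0.05 = $141.43
Wage garnishment: $2,828.64 × 0.055 = $155.58
Charity payroll deduction: $150.57
(Employer's $408.29 toward charity payroll deduction is not withheld from the employee.)
Total deductions = $113.15 + $81.46 + $28.29 + $141.43 + $155.58 + $150.57 = $670.48
Net pay = $2,828.64 − $670.48 = $2,158.16

$2,158.16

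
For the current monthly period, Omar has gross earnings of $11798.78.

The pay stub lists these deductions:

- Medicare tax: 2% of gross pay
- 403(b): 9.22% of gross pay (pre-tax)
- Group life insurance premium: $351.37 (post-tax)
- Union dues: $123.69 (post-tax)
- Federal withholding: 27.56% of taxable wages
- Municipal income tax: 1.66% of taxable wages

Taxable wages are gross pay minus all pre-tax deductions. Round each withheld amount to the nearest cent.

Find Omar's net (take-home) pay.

403(b): $11798.78 × 0.0922 = $1087.85
Taxable wages = $11798.78 − $1087.85 = $10710.93
Municipal income tax: $10710.93 × 0.0166 = $177.80
Federal withholding: $10710.93 × 0.2756 = $2951.93
Medicare tax: $11798.78 × 0.02 = $235.98
Union dues: $123.69
Group life insurance premium: $351.37
Total deductions = $1087.85 + $177.80 + $2951.93 + $235.98 + $123.69 + $351.37 = $4928.62
Net pay = $11798.78 − $4928.62 = $6870.16

$6870.16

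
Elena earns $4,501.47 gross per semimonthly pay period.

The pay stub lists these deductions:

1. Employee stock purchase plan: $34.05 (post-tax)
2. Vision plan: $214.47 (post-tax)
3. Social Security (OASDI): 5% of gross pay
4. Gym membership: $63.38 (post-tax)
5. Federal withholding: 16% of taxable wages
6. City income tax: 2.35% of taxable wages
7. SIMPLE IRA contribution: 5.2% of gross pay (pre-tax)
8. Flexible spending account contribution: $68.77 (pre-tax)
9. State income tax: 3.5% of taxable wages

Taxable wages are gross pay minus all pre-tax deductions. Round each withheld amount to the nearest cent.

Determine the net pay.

$2,744.25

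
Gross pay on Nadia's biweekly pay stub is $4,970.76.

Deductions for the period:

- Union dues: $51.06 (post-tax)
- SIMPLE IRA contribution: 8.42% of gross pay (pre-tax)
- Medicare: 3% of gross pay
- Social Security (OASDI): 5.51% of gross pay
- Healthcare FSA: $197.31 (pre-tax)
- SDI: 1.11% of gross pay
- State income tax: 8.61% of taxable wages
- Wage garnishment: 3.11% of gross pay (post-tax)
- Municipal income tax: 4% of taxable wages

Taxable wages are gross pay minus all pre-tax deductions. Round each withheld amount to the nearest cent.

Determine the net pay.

$3,121.91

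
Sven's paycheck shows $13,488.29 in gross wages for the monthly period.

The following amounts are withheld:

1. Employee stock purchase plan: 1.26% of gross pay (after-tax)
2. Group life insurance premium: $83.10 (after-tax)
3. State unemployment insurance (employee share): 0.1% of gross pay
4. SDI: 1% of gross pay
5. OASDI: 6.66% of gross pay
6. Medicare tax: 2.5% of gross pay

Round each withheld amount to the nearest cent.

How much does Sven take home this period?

$11,851.34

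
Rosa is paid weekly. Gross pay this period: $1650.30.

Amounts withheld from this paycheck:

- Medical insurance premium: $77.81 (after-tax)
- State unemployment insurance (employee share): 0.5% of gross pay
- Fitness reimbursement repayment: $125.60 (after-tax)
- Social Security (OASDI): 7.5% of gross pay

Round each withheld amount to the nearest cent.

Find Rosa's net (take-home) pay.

State unemployment insurance (employee share): $1650.30 × 0.005 = $8.25
Social Security (OASDI): $1650.30 × 0.075 = $123.77
Medical insurance premium: $77.81
Fitness reimbursement repayment: $125.60
Total deductions = $8.25 + $123.77 + $77.81 + $125.60 = $335.43
Net pay = $1650.30 − $335.43 = $1314.87

$1314.87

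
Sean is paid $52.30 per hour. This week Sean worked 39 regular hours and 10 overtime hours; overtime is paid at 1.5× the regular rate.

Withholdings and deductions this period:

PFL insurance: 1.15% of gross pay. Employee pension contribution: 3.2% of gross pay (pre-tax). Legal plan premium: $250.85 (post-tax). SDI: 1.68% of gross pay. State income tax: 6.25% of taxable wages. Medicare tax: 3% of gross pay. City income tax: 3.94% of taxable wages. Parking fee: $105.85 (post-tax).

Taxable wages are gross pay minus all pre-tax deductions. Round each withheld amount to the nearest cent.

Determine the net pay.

$1,933.90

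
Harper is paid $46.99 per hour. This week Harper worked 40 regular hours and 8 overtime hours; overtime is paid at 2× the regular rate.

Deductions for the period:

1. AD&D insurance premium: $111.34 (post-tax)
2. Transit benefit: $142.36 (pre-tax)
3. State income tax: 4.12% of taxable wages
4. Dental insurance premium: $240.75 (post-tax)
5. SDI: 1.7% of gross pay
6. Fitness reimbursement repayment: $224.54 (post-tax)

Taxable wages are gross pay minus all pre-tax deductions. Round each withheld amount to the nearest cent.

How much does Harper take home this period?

$1765.17

Regular pay: 40 × $46.99 = $1879.60
Overtime pay: 8 × $46.99 × 2 = $751.84
Gross pay = $1879.60 + $751.84 = $2631.44
Transit benefit: $142.36
Taxable wages = $2631.44 − $142.36 = $2489.08
State income tax: $2489.08 × 0.0412 = $102.55
SDI: $2631.44 × 0.017 = $44.73
Dental insurance premium: $240.75
AD&D insurance premium: $111.34
Fitness reimbursement repayment: $224.54
Total deductions = $142.36 + $102.55 + $44.73 + $240.75 + $111.34 + $224.54 = $866.27
Net pay = $2631.44 − $866.27 = $1765.17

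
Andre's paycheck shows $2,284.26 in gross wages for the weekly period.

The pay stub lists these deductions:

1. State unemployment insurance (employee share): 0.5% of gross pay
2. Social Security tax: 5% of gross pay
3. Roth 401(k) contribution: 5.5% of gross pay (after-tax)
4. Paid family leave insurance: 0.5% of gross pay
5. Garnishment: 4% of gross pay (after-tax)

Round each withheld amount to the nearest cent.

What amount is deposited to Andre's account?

Social Security tax: $2,284.26 × 0.05 = $114.21
State unemployment insurance (employee share): $2,284.26 × 0.005 = $11.42
Paid family leave insurance: $2,284.26 × 0.005 = $11.42
Roth 401(k) contribution: $2,284.26 × 0.055 = $125.63
Garnishment: $2,284.26 × 0.04 = $91.37
Total deductions = $114.21 + $11.42 + $11.42 + $125.63 + $91.37 = $354.05
Net pay = $2,284.26 − $354.05 = $1,930.21

$1,930.21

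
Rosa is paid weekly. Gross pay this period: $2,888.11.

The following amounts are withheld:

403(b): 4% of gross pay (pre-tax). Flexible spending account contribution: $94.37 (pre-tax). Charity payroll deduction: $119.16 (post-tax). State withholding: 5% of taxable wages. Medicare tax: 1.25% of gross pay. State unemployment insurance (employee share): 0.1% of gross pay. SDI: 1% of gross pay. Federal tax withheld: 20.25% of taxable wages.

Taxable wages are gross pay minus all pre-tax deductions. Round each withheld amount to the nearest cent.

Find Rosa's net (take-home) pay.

$1,814.94

Flexible spending account contribution: $94.37
403(b): $2,888.11 × 0.04 = $115.52
Pre-tax total = $94.37 + $115.52 = $209.89
Taxable wages = $2,888.11 − $209.89 = $2,678.22
State withholding: $2,678.22 × 0.05 = $133.91
Federal tax withheld: $2,678.22 × 0.2025 = $542.34
State unemployment insurance (employee share): $2,888.11 × 0.001 = $2.89
SDI: $2,888.11 × 0.01 = $28.88
Medicare tax: $2,888.11 × 0.0125 = $36.10
Charity payroll deduction: $119.16
Total deductions = $94.37 + $115.52 + $133.91 + $542.34 + $2.89 + $28.88 + $36.10 + $119.16 = $1,073.17
Net pay = $2,888.11 − $1,073.17 = $1,814.94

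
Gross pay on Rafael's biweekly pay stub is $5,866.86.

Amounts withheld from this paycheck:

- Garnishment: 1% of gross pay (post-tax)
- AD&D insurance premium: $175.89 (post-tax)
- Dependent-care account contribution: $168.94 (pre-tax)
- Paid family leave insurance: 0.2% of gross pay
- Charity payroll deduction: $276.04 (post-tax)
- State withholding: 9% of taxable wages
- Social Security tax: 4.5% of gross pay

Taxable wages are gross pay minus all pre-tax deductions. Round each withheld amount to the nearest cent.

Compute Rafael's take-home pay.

$4,398.77

Dependent-care account contribution: $168.94
Taxable wages = $5,866.86 − $168.94 = $5,697.92
State withholding: $5,697.92 × 0.09 = $512.81
Paid family leave insurance: $5,866.86 × 0.002 = $11.73
Social Security tax: $5,866.86 × 0.045 = $264.01
Garnishment: $5,866.86 × 0.01 = $58.67
Charity payroll deduction: $276.04
AD&D insurance premium: $175.89
Total deductions = $168.94 + $512.81 + $11.73 + $264.01 + $58.67 + $276.04 + $175.89 = $1,468.09
Net pay = $5,866.86 − $1,468.09 = $4,398.77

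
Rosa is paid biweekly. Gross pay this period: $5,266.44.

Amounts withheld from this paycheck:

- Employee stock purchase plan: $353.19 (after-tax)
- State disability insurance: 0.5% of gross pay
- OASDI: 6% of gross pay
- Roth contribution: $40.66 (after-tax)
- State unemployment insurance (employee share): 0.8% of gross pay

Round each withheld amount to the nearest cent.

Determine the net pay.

$4,488.14

OASDI: $5,266.44 × 0.06 = $315.99
State unemployment insurance (employee share): $5,266.44 × 0.008 = $42.13
State disability insurance: $5,266.44 × 0.005 = $26.33
Roth contribution: $40.66
Employee stock purchase plan: $353.19
Total deductions = $315.99 + $42.13 + $26.33 + $40.66 + $353.19 = $778.30
Net pay = $5,266.44 − $778.30 = $4,488.14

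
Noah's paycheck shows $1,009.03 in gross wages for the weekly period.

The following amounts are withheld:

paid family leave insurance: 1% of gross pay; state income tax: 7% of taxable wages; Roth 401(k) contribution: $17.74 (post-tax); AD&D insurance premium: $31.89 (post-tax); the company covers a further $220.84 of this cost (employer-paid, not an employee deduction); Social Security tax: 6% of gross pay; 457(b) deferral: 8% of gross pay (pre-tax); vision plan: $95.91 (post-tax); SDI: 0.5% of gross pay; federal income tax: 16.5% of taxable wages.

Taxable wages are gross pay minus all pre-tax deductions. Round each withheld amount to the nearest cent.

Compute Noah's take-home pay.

$488.94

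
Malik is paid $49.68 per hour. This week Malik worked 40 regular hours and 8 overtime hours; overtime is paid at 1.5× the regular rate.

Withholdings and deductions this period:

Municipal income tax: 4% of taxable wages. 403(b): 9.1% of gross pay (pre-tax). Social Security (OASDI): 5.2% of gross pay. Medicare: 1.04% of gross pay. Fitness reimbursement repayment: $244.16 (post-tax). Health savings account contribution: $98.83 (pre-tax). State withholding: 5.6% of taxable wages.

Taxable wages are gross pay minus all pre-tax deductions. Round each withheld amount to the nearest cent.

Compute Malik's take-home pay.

$1,628.13

Regular pay: 40 × $49.68 = $1,987.20
Overtime pay: 8 × $49.68 × 1.5 = $596.16
Gross pay = $1,987.20 + $596.16 = $2,583.36
Health savings account contribution: $98.83
403(b): $2,583.36 × 0.091 = $235.09
Pre-tax total = $98.83 + $235.09 = $333.92
Taxable wages = $2,583.36 − $333.92 = $2,249.44
Municipal income tax: $2,249.44 × 0.04 = $89.98
State withholding: $2,249.44 × 0.056 = $125.97
Social Security (OASDI): $2,583.36 × 0.052 = $134.33
Medicare: $2,583.36 × 0.0104 = $26.87
Fitness reimbursement repayment: $244.16
Total deductions = $98.83 + $235.09 + $89.98 + $125.97 + $134.33 + $26.87 + $244.16 = $955.23
Net pay = $2,583.36 − $955.23 = $1,628.13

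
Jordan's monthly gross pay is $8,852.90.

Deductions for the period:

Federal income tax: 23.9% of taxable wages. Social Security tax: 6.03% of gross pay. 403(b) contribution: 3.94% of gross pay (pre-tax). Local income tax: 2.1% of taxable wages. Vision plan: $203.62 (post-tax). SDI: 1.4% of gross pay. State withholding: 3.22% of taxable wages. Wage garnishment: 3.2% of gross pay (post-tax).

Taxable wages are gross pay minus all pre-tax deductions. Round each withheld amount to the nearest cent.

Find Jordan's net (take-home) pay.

403(b) contribution: $8,852.90 × 0.0394 = $348.80
Taxable wages = $8,852.90 − $348.80 = $8,504.10
Local income tax: $8,504.10 × 0.021 = $178.59
State withholding: $8,504.10 × 0.0322 = $273.83
Federal income tax: $8,504.10 × 0.239 = $2,032.48
SDI: $8,852.90 × 0.014 = $123.94
Social Security tax: $8,852.90 × 0.0603 = $533.83
Wage garnishment: $8,852.90 × 0.032 = $283.29
Vision plan: $203.62
Total deductions = $348.80 + $178.59 + $273.83 + $2,032.48 + $123.94 + $533.83 + $283.29 + $203.62 = $3,978.38
Net pay = $8,852.90 − $3,978.38 = $4,874.52

$4,874.52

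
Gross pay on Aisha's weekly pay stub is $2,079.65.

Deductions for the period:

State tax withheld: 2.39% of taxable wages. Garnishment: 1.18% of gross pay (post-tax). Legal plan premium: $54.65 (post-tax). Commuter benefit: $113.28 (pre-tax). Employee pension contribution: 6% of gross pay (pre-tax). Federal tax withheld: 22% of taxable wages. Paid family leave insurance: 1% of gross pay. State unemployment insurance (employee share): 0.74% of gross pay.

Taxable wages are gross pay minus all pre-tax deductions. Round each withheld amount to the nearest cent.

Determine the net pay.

$1,277.05

Employee pension contribution: $2,079.65 × 0.06 = $124.78
Commuter benefit: $113.28
Pre-tax total = $124.78 + $113.28 = $238.06
Taxable wages = $2,079.65 − $238.06 = $1,841.59
Federal tax withheld: $1,841.59 × 0.22 = $405.15
State tax withheld: $1,841.59 × 0.0239 = $44.01
Paid family leave insurance: $2,079.65 × 0.01 = $20.80
State unemployment insurance (employee share): $2,079.65 × 0.0074 = $15.39
Garnishment: $2,079.65 × 0.0118 = $24.54
Legal plan premium: $54.65
Total deductions = $124.78 + $113.28 + $405.15 + $44.01 + $20.80 + $15.39 + $24.54 + $54.65 = $802.60
Net pay = $2,079.65 − $802.60 = $1,277.05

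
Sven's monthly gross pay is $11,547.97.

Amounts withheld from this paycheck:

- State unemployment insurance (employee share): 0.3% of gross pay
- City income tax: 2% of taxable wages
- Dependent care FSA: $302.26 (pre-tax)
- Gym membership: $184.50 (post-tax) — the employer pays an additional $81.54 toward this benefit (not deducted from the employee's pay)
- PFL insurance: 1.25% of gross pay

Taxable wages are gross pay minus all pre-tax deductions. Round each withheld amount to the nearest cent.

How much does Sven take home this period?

$10,657.31

Dependent care FSA: $302.26
Taxable wages = $11,547.97 − $302.26 = $11,245.71
City income tax: $11,245.71 × 0.02 = $224.91
State unemployment insurance (employee share): $11,547.97 × 0.003 = $34.64
PFL insurance: $11,547.97 × 0.0125 = $144.35
Gym membership: $184.50
(Employer's $81.54 toward gym membership is not withheld from the employee.)
Total deductions = $302.26 + $224.91 + $34.64 + $144.35 + $184.50 = $890.66
Net pay = $11,547.97 − $890.66 = $10,657.31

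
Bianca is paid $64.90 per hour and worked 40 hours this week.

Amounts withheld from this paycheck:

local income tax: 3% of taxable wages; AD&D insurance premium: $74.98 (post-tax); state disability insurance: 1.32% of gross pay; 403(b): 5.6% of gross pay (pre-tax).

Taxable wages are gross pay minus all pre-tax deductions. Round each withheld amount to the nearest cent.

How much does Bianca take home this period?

Gross pay: 40 × $64.90 = $2596.00
403(b): $2596.00 × 0.056 = $145.38
Taxable wages = $2596.00 − $145.38 = $2450.62
Local income tax: $2450.62 × 0.03 = $73.52
State disability insurance: $2596.00 × 0.0132 = $34.27
AD&D insurance premium: $74.98
Total deductions = $145.38 + $73.52 + $34.27 + $74.98 = $328.15
Net pay = $2596.00 − $328.15 = $2267.85

$2267.85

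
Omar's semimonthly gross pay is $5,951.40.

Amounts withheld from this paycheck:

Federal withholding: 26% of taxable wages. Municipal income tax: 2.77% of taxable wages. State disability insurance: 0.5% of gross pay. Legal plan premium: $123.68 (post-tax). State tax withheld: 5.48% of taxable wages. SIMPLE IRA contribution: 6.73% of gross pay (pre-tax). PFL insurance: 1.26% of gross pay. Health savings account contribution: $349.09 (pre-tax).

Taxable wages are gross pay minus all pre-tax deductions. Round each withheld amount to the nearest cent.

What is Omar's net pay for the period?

$3,191.74

Health savings account contribution: $349.09
SIMPLE IRA contribution: $5,951.40 × 0.0673 = $400.53
Pre-tax total = $349.09 + $400.53 = $749.62
Taxable wages = $5,951.40 − $749.62 = $5,201.78
Municipal income tax: $5,201.78 × 0.0277 = $144.09
Federal withholding: $5,201.78 × 0.26 = $1,352.46
State tax withheld: $5,201.78 × 0.0548 = $285.06
PFL insurance: $5,951.40 × 0.0126 = $74.99
State disability insurance: $5,951.40 × 0.005 = $29.76
Legal plan premium: $123.68
Total deductions = $349.09 + $400.53 + $144.09 + $1,352.46 + $285.06 + $74.99 + $29.76 + $123.68 = $2,759.66
Net pay = $5,951.40 − $2,759.66 = $3,191.74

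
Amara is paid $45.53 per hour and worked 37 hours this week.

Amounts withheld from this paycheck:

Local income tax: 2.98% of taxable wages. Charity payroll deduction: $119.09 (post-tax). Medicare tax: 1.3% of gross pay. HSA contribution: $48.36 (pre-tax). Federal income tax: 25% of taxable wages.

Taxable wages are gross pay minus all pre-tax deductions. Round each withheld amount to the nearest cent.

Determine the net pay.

Gross pay: 37 × $45.53 = $1,684.61
HSA contribution: $48.36
Taxable wages = $1,684.61 − $48.36 = $1,636.25
Federal income tax: $1,636.25 × 0.25 = $409.06
Local income tax: $1,636.25 × 0.0298 = $48.76
Medicare tax: $1,684.61 × 0.013 = $21.90
Charity payroll deduction: $119.09
Total deductions = $48.36 + $409.06 + $48.76 + $21.90 + $119.09 = $647.17
Net pay = $1,684.61 − $647.17 = $1,037.44

$1,037.44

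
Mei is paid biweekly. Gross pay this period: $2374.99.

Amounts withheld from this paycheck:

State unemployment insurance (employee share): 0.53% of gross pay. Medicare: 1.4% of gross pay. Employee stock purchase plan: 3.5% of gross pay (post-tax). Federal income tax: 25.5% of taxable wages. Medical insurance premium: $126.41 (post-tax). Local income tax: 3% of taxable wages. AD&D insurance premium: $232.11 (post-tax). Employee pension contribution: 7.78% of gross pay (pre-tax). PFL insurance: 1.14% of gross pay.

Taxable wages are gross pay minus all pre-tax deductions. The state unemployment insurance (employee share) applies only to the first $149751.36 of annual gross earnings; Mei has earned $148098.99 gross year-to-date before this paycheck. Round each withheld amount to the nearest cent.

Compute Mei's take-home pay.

Employee pension contribution: $2374.99 × 0.0778 = $184.77
Taxable wages = $2374.99 − $184.77 = $2190.22
Local income tax: $2190.22 × 0.03 = $65.71
Federal income tax: $2190.22 × 0.255 = $558.51
PFL insurance: $2374.99 × 0.0114 = $27.07
State unemployment insurance (employee share): only $149751.36 − $148098.99 = $1652.37 of this check is subject → $1652.37 × 0.0053 = $8.76
Medicare: $2374.99 × 0.014 = $33.25
AD&D insurance premium: $232.11
Medical insurance premium: $126.41
Employee stock purchase plan: $2374.99 × 0.035 = $83.12
Total deductions = $184.77 + $65.71 + $558.51 + $27.07 + $8.76 + $33.25 + $232.11 + $126.41 + $83.12 = $1319.71
Net pay = $2374.99 − $1319.71 = $1055.28

$1055.28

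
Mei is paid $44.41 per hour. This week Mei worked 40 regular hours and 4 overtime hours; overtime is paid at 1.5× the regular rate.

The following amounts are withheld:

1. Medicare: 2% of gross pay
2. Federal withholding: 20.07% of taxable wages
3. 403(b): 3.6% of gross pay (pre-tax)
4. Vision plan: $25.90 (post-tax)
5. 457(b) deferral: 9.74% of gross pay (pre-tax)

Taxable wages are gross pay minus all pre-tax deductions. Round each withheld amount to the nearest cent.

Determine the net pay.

$1,348.28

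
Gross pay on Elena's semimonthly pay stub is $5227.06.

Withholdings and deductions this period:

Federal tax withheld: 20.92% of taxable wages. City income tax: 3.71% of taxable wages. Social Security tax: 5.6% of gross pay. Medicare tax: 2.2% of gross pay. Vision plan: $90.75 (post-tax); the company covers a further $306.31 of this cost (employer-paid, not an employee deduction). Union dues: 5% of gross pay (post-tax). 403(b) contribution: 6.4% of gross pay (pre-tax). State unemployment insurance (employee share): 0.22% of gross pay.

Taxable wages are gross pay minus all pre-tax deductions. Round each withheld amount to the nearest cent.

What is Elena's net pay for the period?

$2916.18

403(b) contribution: $5227.06 × 0.064 = $334.53
Taxable wages = $5227.06 − $334.53 = $4892.53
City income tax: $4892.53 × 0.0371 = $181.51
Federal tax withheld: $4892.53 × 0.2092 = $1023.52
Social Security tax: $5227.06 × 0.056 = $292.72
State unemployment insurance (employee share): $5227.06 × 0.0022 = $11.50
Medicare tax: $5227.06 × 0.022 = $115.00
Union dues: $5227.06 × 0.05 = $261.35
Vision plan: $90.75
(Employer's $306.31 toward vision plan is not withheld from the employee.)
Total deductions = $334.53 + $181.51 + $1023.52 + $292.72 + $11.50 + $115.00 + $261.35 + $90.75 = $2310.88
Net pay = $5227.06 − $2310.88 = $2916.18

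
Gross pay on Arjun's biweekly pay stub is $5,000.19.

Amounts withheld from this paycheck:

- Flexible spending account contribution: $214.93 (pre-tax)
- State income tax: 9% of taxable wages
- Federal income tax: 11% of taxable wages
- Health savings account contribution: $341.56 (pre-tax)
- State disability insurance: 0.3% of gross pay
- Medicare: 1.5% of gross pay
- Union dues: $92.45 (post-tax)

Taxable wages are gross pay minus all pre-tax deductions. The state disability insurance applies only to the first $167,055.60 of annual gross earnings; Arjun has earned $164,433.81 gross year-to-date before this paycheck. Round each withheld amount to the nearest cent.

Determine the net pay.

Health savings account contribution: $341.56
Flexible spending account contribution: $214.93
Pre-tax total = $341.56 + $214.93 = $556.49
Taxable wages = $5,000.19 − $556.49 = $4,443.70
Federal income tax: $4,443.70 × 0.11 = $488.81
State income tax: $4,443.70 × 0.09 = $399.93
State disability insurance: only $167,055.60 − $164,433.81 = $2,621.79 of this check is subject → $2,621.79 × 0.003 = $7.87
Medicare: $5,000.19 × 0.015 = $75.00
Union dues: $92.45
Total deductions = $341.56 + $214.93 + $488.81 + $399.93 + $7.87 + $75.00 + $92.45 = $1,620.55
Net pay = $5,000.19 − $1,620.55 = $3,379.64

$3,379.64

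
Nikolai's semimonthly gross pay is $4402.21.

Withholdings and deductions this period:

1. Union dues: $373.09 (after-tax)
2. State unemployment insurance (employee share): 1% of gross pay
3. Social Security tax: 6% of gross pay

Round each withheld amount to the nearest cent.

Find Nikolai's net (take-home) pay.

State unemployment insurance (employee share): $4402.21 × 0.01 = $44.02
Social Security tax: $4402.21 × 0.06 = $264.13
Union dues: $373.09
Total deductions = $44.02 + $264.13 + $373.09 = $681.24
Net pay = $4402.21 − $681.24 = $3720.97

$3720.97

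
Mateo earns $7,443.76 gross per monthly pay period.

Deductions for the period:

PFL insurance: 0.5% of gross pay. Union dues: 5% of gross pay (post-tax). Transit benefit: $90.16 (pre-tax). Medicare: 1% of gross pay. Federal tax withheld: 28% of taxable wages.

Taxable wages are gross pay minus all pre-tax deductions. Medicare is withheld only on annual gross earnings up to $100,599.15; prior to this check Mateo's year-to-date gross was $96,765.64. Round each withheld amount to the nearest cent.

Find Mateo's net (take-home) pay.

$4,846.84

Transit benefit: $90.16
Taxable wages = $7,443.76 − $90.16 = $7,353.60
Federal tax withheld: $7,353.60 × 0.28 = $2,059.01
PFL insurance: $7,443.76 × 0.005 = $37.22
Medicare: only $100,599.15 − $96,765.64 = $3,833.51 of this check is subject → $3,833.51 × 0.01 = $38.34
Union dues: $7,443.76 × 0.05 = $372.19
Total deductions = $90.16 + $2,059.01 + $37.22 + $38.34 + $372.19 = $2,596.92
Net pay = $7,443.76 − $2,596.92 = $4,846.84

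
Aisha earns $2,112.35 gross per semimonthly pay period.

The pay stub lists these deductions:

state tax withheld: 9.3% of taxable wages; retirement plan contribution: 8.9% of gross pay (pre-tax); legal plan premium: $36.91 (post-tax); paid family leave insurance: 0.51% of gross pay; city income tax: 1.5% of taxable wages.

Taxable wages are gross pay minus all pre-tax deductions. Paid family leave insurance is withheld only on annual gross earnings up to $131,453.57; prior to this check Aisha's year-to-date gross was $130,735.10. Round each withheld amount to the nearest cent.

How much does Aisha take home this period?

$1,675.95

Retirement plan contribution: $2,112.35 × 0.089 = $188.00
Taxable wages = $2,112.35 − $188.00 = $1,924.35
State tax withheld: $1,924.35 × 0.093 = $178.96
City income tax: $1,924.35 × 0.015 = $28.87
Paid family leave insurance: only $131,453.57 − $130,735.10 = $718.47 of this check is subject → $718.47 × 0.0051 = $3.66
Legal plan premium: $36.91
Total deductions = $188.00 + $178.96 + $28.87 + $3.66 + $36.91 = $436.40
Net pay = $2,112.35 − $436.40 = $1,675.95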